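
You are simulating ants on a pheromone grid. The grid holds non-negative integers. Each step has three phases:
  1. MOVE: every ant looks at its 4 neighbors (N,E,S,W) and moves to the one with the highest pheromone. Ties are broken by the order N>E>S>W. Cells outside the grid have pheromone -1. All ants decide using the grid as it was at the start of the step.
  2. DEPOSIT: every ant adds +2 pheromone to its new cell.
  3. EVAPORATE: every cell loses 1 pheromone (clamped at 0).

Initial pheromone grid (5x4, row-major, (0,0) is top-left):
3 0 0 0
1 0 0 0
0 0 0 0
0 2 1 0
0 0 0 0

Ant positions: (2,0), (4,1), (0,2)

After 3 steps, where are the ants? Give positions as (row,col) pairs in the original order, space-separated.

Step 1: ant0:(2,0)->N->(1,0) | ant1:(4,1)->N->(3,1) | ant2:(0,2)->E->(0,3)
  grid max=3 at (3,1)
Step 2: ant0:(1,0)->N->(0,0) | ant1:(3,1)->N->(2,1) | ant2:(0,3)->S->(1,3)
  grid max=3 at (0,0)
Step 3: ant0:(0,0)->S->(1,0) | ant1:(2,1)->S->(3,1) | ant2:(1,3)->N->(0,3)
  grid max=3 at (3,1)

(1,0) (3,1) (0,3)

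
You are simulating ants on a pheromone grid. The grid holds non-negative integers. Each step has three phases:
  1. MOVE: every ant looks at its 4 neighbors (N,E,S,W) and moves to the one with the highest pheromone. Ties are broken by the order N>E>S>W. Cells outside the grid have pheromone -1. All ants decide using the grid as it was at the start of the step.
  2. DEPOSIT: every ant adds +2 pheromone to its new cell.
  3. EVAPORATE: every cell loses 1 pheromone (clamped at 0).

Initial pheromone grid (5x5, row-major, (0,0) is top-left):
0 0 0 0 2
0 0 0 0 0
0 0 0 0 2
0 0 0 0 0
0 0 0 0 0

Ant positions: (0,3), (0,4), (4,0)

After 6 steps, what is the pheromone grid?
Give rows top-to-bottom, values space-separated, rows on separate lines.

After step 1: ants at (0,4),(1,4),(3,0)
  0 0 0 0 3
  0 0 0 0 1
  0 0 0 0 1
  1 0 0 0 0
  0 0 0 0 0
After step 2: ants at (1,4),(0,4),(2,0)
  0 0 0 0 4
  0 0 0 0 2
  1 0 0 0 0
  0 0 0 0 0
  0 0 0 0 0
After step 3: ants at (0,4),(1,4),(1,0)
  0 0 0 0 5
  1 0 0 0 3
  0 0 0 0 0
  0 0 0 0 0
  0 0 0 0 0
After step 4: ants at (1,4),(0,4),(0,0)
  1 0 0 0 6
  0 0 0 0 4
  0 0 0 0 0
  0 0 0 0 0
  0 0 0 0 0
After step 5: ants at (0,4),(1,4),(0,1)
  0 1 0 0 7
  0 0 0 0 5
  0 0 0 0 0
  0 0 0 0 0
  0 0 0 0 0
After step 6: ants at (1,4),(0,4),(0,2)
  0 0 1 0 8
  0 0 0 0 6
  0 0 0 0 0
  0 0 0 0 0
  0 0 0 0 0

0 0 1 0 8
0 0 0 0 6
0 0 0 0 0
0 0 0 0 0
0 0 0 0 0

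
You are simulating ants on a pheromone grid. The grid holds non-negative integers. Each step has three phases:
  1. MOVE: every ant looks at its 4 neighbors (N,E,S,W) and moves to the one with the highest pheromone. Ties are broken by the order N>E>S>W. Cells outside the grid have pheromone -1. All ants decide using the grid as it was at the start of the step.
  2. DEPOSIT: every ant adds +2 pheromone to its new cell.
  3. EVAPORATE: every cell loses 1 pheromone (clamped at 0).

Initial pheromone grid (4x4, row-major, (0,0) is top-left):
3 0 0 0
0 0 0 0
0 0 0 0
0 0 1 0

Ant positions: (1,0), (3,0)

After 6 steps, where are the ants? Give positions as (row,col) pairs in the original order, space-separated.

Step 1: ant0:(1,0)->N->(0,0) | ant1:(3,0)->N->(2,0)
  grid max=4 at (0,0)
Step 2: ant0:(0,0)->E->(0,1) | ant1:(2,0)->N->(1,0)
  grid max=3 at (0,0)
Step 3: ant0:(0,1)->W->(0,0) | ant1:(1,0)->N->(0,0)
  grid max=6 at (0,0)
Step 4: ant0:(0,0)->E->(0,1) | ant1:(0,0)->E->(0,1)
  grid max=5 at (0,0)
Step 5: ant0:(0,1)->W->(0,0) | ant1:(0,1)->W->(0,0)
  grid max=8 at (0,0)
Step 6: ant0:(0,0)->E->(0,1) | ant1:(0,0)->E->(0,1)
  grid max=7 at (0,0)

(0,1) (0,1)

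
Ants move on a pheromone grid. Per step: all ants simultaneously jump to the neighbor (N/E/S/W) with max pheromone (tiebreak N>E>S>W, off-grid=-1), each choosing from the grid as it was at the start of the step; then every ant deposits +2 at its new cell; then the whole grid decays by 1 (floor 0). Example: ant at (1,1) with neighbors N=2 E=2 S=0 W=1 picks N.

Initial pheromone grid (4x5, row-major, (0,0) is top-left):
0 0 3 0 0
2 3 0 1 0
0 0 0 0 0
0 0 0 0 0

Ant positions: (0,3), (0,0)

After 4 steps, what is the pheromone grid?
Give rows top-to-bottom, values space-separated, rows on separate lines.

After step 1: ants at (0,2),(1,0)
  0 0 4 0 0
  3 2 0 0 0
  0 0 0 0 0
  0 0 0 0 0
After step 2: ants at (0,3),(1,1)
  0 0 3 1 0
  2 3 0 0 0
  0 0 0 0 0
  0 0 0 0 0
After step 3: ants at (0,2),(1,0)
  0 0 4 0 0
  3 2 0 0 0
  0 0 0 0 0
  0 0 0 0 0
After step 4: ants at (0,3),(1,1)
  0 0 3 1 0
  2 3 0 0 0
  0 0 0 0 0
  0 0 0 0 0

0 0 3 1 0
2 3 0 0 0
0 0 0 0 0
0 0 0 0 0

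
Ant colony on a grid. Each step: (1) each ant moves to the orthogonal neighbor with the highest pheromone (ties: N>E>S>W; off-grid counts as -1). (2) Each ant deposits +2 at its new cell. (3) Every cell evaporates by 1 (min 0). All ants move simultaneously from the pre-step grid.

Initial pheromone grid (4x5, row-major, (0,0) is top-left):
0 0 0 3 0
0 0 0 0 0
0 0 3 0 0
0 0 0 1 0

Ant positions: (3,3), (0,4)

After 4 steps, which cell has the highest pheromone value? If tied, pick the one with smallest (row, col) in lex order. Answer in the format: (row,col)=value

Answer: (0,3)=3

Derivation:
Step 1: ant0:(3,3)->N->(2,3) | ant1:(0,4)->W->(0,3)
  grid max=4 at (0,3)
Step 2: ant0:(2,3)->W->(2,2) | ant1:(0,3)->E->(0,4)
  grid max=3 at (0,3)
Step 3: ant0:(2,2)->N->(1,2) | ant1:(0,4)->W->(0,3)
  grid max=4 at (0,3)
Step 4: ant0:(1,2)->S->(2,2) | ant1:(0,3)->E->(0,4)
  grid max=3 at (0,3)
Final grid:
  0 0 0 3 1
  0 0 0 0 0
  0 0 3 0 0
  0 0 0 0 0
Max pheromone 3 at (0,3)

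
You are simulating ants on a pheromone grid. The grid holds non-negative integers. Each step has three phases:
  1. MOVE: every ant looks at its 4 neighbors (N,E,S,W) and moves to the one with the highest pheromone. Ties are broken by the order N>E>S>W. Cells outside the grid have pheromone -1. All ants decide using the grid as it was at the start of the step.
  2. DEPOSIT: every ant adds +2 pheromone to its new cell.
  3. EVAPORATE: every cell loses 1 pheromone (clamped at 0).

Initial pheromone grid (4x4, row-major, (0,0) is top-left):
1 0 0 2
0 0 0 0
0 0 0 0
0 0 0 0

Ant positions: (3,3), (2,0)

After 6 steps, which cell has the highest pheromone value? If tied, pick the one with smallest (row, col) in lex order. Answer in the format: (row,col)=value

Answer: (1,3)=3

Derivation:
Step 1: ant0:(3,3)->N->(2,3) | ant1:(2,0)->N->(1,0)
  grid max=1 at (0,3)
Step 2: ant0:(2,3)->N->(1,3) | ant1:(1,0)->N->(0,0)
  grid max=1 at (0,0)
Step 3: ant0:(1,3)->N->(0,3) | ant1:(0,0)->E->(0,1)
  grid max=1 at (0,1)
Step 4: ant0:(0,3)->S->(1,3) | ant1:(0,1)->E->(0,2)
  grid max=1 at (0,2)
Step 5: ant0:(1,3)->N->(0,3) | ant1:(0,2)->E->(0,3)
  grid max=3 at (0,3)
Step 6: ant0:(0,3)->S->(1,3) | ant1:(0,3)->S->(1,3)
  grid max=3 at (1,3)
Final grid:
  0 0 0 2
  0 0 0 3
  0 0 0 0
  0 0 0 0
Max pheromone 3 at (1,3)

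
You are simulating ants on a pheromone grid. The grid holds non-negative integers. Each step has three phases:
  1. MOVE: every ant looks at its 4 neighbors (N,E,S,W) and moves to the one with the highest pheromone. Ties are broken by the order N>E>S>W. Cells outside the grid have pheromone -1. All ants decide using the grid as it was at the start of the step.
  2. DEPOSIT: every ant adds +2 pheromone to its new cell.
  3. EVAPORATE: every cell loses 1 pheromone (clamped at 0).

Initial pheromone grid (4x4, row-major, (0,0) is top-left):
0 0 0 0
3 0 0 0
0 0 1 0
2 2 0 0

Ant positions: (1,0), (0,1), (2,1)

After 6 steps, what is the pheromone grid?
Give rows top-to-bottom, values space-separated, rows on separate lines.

After step 1: ants at (0,0),(0,2),(3,1)
  1 0 1 0
  2 0 0 0
  0 0 0 0
  1 3 0 0
After step 2: ants at (1,0),(0,3),(3,0)
  0 0 0 1
  3 0 0 0
  0 0 0 0
  2 2 0 0
After step 3: ants at (0,0),(1,3),(3,1)
  1 0 0 0
  2 0 0 1
  0 0 0 0
  1 3 0 0
After step 4: ants at (1,0),(0,3),(3,0)
  0 0 0 1
  3 0 0 0
  0 0 0 0
  2 2 0 0
After step 5: ants at (0,0),(1,3),(3,1)
  1 0 0 0
  2 0 0 1
  0 0 0 0
  1 3 0 0
After step 6: ants at (1,0),(0,3),(3,0)
  0 0 0 1
  3 0 0 0
  0 0 0 0
  2 2 0 0

0 0 0 1
3 0 0 0
0 0 0 0
2 2 0 0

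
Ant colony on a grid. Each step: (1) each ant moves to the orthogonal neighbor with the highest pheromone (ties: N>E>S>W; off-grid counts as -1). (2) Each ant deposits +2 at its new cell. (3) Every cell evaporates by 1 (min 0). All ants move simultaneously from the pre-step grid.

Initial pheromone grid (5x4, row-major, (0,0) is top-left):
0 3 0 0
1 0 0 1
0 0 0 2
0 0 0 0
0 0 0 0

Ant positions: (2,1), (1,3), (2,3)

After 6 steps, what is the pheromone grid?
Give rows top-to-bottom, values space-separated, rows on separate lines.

After step 1: ants at (1,1),(2,3),(1,3)
  0 2 0 0
  0 1 0 2
  0 0 0 3
  0 0 0 0
  0 0 0 0
After step 2: ants at (0,1),(1,3),(2,3)
  0 3 0 0
  0 0 0 3
  0 0 0 4
  0 0 0 0
  0 0 0 0
After step 3: ants at (0,2),(2,3),(1,3)
  0 2 1 0
  0 0 0 4
  0 0 0 5
  0 0 0 0
  0 0 0 0
After step 4: ants at (0,1),(1,3),(2,3)
  0 3 0 0
  0 0 0 5
  0 0 0 6
  0 0 0 0
  0 0 0 0
After step 5: ants at (0,2),(2,3),(1,3)
  0 2 1 0
  0 0 0 6
  0 0 0 7
  0 0 0 0
  0 0 0 0
After step 6: ants at (0,1),(1,3),(2,3)
  0 3 0 0
  0 0 0 7
  0 0 0 8
  0 0 0 0
  0 0 0 0

0 3 0 0
0 0 0 7
0 0 0 8
0 0 0 0
0 0 0 0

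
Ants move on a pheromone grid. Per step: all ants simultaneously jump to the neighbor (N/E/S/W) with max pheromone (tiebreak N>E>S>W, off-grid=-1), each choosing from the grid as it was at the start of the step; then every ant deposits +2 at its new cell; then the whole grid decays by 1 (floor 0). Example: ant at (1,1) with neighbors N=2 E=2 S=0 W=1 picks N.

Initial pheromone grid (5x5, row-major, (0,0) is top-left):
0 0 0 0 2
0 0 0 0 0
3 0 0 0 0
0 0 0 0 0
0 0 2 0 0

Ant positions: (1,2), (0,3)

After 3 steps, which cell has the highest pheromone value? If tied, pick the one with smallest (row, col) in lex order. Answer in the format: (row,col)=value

Step 1: ant0:(1,2)->N->(0,2) | ant1:(0,3)->E->(0,4)
  grid max=3 at (0,4)
Step 2: ant0:(0,2)->E->(0,3) | ant1:(0,4)->S->(1,4)
  grid max=2 at (0,4)
Step 3: ant0:(0,3)->E->(0,4) | ant1:(1,4)->N->(0,4)
  grid max=5 at (0,4)
Final grid:
  0 0 0 0 5
  0 0 0 0 0
  0 0 0 0 0
  0 0 0 0 0
  0 0 0 0 0
Max pheromone 5 at (0,4)

Answer: (0,4)=5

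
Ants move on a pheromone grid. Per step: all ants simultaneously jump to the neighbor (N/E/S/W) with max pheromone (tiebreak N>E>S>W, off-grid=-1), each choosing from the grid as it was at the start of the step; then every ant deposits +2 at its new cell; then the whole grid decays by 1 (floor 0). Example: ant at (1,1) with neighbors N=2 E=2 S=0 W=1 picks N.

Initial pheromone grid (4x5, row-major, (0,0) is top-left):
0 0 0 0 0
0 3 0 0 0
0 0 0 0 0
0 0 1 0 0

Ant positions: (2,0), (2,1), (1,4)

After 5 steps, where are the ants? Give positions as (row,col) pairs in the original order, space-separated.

Step 1: ant0:(2,0)->N->(1,0) | ant1:(2,1)->N->(1,1) | ant2:(1,4)->N->(0,4)
  grid max=4 at (1,1)
Step 2: ant0:(1,0)->E->(1,1) | ant1:(1,1)->W->(1,0) | ant2:(0,4)->S->(1,4)
  grid max=5 at (1,1)
Step 3: ant0:(1,1)->W->(1,0) | ant1:(1,0)->E->(1,1) | ant2:(1,4)->N->(0,4)
  grid max=6 at (1,1)
Step 4: ant0:(1,0)->E->(1,1) | ant1:(1,1)->W->(1,0) | ant2:(0,4)->S->(1,4)
  grid max=7 at (1,1)
Step 5: ant0:(1,1)->W->(1,0) | ant1:(1,0)->E->(1,1) | ant2:(1,4)->N->(0,4)
  grid max=8 at (1,1)

(1,0) (1,1) (0,4)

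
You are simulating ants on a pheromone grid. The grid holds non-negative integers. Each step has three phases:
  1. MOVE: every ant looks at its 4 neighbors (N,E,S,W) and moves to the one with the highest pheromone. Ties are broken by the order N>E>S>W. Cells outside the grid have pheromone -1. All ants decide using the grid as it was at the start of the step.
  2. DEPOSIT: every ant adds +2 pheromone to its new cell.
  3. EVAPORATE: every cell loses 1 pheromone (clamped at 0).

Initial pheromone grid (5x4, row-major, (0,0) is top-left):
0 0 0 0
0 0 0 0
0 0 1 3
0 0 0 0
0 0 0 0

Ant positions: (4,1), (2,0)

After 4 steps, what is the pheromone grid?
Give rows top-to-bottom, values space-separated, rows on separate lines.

After step 1: ants at (3,1),(1,0)
  0 0 0 0
  1 0 0 0
  0 0 0 2
  0 1 0 0
  0 0 0 0
After step 2: ants at (2,1),(0,0)
  1 0 0 0
  0 0 0 0
  0 1 0 1
  0 0 0 0
  0 0 0 0
After step 3: ants at (1,1),(0,1)
  0 1 0 0
  0 1 0 0
  0 0 0 0
  0 0 0 0
  0 0 0 0
After step 4: ants at (0,1),(1,1)
  0 2 0 0
  0 2 0 0
  0 0 0 0
  0 0 0 0
  0 0 0 0

0 2 0 0
0 2 0 0
0 0 0 0
0 0 0 0
0 0 0 0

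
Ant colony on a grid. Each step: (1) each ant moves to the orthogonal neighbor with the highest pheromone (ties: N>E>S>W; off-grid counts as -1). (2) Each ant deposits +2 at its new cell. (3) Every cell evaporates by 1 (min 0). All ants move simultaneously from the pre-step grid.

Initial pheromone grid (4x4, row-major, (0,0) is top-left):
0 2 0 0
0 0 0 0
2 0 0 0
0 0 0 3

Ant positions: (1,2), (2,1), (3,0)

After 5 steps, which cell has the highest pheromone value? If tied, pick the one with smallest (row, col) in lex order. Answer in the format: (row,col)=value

Answer: (2,0)=9

Derivation:
Step 1: ant0:(1,2)->N->(0,2) | ant1:(2,1)->W->(2,0) | ant2:(3,0)->N->(2,0)
  grid max=5 at (2,0)
Step 2: ant0:(0,2)->W->(0,1) | ant1:(2,0)->N->(1,0) | ant2:(2,0)->N->(1,0)
  grid max=4 at (2,0)
Step 3: ant0:(0,1)->E->(0,2) | ant1:(1,0)->S->(2,0) | ant2:(1,0)->S->(2,0)
  grid max=7 at (2,0)
Step 4: ant0:(0,2)->W->(0,1) | ant1:(2,0)->N->(1,0) | ant2:(2,0)->N->(1,0)
  grid max=6 at (2,0)
Step 5: ant0:(0,1)->E->(0,2) | ant1:(1,0)->S->(2,0) | ant2:(1,0)->S->(2,0)
  grid max=9 at (2,0)
Final grid:
  0 1 1 0
  4 0 0 0
  9 0 0 0
  0 0 0 0
Max pheromone 9 at (2,0)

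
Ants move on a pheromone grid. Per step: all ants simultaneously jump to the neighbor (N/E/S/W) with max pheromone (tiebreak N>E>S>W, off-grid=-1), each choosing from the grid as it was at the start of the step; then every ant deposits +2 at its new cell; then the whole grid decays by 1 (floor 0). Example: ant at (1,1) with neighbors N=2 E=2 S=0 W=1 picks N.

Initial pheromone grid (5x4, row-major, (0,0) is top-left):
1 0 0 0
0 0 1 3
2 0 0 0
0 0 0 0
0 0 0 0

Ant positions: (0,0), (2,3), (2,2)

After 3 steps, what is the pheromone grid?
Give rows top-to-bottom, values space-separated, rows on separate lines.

After step 1: ants at (0,1),(1,3),(1,2)
  0 1 0 0
  0 0 2 4
  1 0 0 0
  0 0 0 0
  0 0 0 0
After step 2: ants at (0,2),(1,2),(1,3)
  0 0 1 0
  0 0 3 5
  0 0 0 0
  0 0 0 0
  0 0 0 0
After step 3: ants at (1,2),(1,3),(1,2)
  0 0 0 0
  0 0 6 6
  0 0 0 0
  0 0 0 0
  0 0 0 0

0 0 0 0
0 0 6 6
0 0 0 0
0 0 0 0
0 0 0 0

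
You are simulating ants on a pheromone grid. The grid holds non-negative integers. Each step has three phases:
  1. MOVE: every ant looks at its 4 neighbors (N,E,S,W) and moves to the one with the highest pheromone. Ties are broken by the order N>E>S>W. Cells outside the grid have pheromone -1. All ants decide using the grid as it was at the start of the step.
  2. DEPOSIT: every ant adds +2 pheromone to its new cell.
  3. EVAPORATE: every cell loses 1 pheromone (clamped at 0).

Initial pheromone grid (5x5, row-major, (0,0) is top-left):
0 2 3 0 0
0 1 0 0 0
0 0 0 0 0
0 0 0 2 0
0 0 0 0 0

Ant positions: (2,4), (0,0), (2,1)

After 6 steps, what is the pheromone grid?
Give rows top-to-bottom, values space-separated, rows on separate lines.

After step 1: ants at (1,4),(0,1),(1,1)
  0 3 2 0 0
  0 2 0 0 1
  0 0 0 0 0
  0 0 0 1 0
  0 0 0 0 0
After step 2: ants at (0,4),(0,2),(0,1)
  0 4 3 0 1
  0 1 0 0 0
  0 0 0 0 0
  0 0 0 0 0
  0 0 0 0 0
After step 3: ants at (1,4),(0,1),(0,2)
  0 5 4 0 0
  0 0 0 0 1
  0 0 0 0 0
  0 0 0 0 0
  0 0 0 0 0
After step 4: ants at (0,4),(0,2),(0,1)
  0 6 5 0 1
  0 0 0 0 0
  0 0 0 0 0
  0 0 0 0 0
  0 0 0 0 0
After step 5: ants at (1,4),(0,1),(0,2)
  0 7 6 0 0
  0 0 0 0 1
  0 0 0 0 0
  0 0 0 0 0
  0 0 0 0 0
After step 6: ants at (0,4),(0,2),(0,1)
  0 8 7 0 1
  0 0 0 0 0
  0 0 0 0 0
  0 0 0 0 0
  0 0 0 0 0

0 8 7 0 1
0 0 0 0 0
0 0 0 0 0
0 0 0 0 0
0 0 0 0 0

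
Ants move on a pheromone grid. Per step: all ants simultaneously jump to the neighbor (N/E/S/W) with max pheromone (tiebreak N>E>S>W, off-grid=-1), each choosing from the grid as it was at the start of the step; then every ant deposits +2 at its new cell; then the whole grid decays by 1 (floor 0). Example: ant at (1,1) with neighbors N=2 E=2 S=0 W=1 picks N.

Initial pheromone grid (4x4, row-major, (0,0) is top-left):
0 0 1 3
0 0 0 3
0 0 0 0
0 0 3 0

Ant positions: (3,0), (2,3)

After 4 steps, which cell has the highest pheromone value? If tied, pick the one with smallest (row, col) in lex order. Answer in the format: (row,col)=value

Step 1: ant0:(3,0)->N->(2,0) | ant1:(2,3)->N->(1,3)
  grid max=4 at (1,3)
Step 2: ant0:(2,0)->N->(1,0) | ant1:(1,3)->N->(0,3)
  grid max=3 at (0,3)
Step 3: ant0:(1,0)->N->(0,0) | ant1:(0,3)->S->(1,3)
  grid max=4 at (1,3)
Step 4: ant0:(0,0)->E->(0,1) | ant1:(1,3)->N->(0,3)
  grid max=3 at (0,3)
Final grid:
  0 1 0 3
  0 0 0 3
  0 0 0 0
  0 0 0 0
Max pheromone 3 at (0,3)

Answer: (0,3)=3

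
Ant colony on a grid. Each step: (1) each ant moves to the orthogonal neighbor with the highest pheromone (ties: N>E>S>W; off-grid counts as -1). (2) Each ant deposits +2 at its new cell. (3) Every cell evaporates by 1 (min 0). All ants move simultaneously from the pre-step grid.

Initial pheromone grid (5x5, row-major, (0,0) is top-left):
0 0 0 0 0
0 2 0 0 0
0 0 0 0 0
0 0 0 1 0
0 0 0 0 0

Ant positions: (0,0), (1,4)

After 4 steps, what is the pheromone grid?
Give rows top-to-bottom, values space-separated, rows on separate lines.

After step 1: ants at (0,1),(0,4)
  0 1 0 0 1
  0 1 0 0 0
  0 0 0 0 0
  0 0 0 0 0
  0 0 0 0 0
After step 2: ants at (1,1),(1,4)
  0 0 0 0 0
  0 2 0 0 1
  0 0 0 0 0
  0 0 0 0 0
  0 0 0 0 0
After step 3: ants at (0,1),(0,4)
  0 1 0 0 1
  0 1 0 0 0
  0 0 0 0 0
  0 0 0 0 0
  0 0 0 0 0
After step 4: ants at (1,1),(1,4)
  0 0 0 0 0
  0 2 0 0 1
  0 0 0 0 0
  0 0 0 0 0
  0 0 0 0 0

0 0 0 0 0
0 2 0 0 1
0 0 0 0 0
0 0 0 0 0
0 0 0 0 0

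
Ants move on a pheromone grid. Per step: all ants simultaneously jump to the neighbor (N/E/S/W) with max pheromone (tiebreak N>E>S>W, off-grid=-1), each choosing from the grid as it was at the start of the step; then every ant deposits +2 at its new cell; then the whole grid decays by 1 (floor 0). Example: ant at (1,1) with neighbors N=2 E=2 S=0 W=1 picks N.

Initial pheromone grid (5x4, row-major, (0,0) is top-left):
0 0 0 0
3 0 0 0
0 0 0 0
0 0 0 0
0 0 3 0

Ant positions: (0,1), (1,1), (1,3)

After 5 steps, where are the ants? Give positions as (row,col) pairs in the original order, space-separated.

Step 1: ant0:(0,1)->E->(0,2) | ant1:(1,1)->W->(1,0) | ant2:(1,3)->N->(0,3)
  grid max=4 at (1,0)
Step 2: ant0:(0,2)->E->(0,3) | ant1:(1,0)->N->(0,0) | ant2:(0,3)->W->(0,2)
  grid max=3 at (1,0)
Step 3: ant0:(0,3)->W->(0,2) | ant1:(0,0)->S->(1,0) | ant2:(0,2)->E->(0,3)
  grid max=4 at (1,0)
Step 4: ant0:(0,2)->E->(0,3) | ant1:(1,0)->N->(0,0) | ant2:(0,3)->W->(0,2)
  grid max=4 at (0,2)
Step 5: ant0:(0,3)->W->(0,2) | ant1:(0,0)->S->(1,0) | ant2:(0,2)->E->(0,3)
  grid max=5 at (0,2)

(0,2) (1,0) (0,3)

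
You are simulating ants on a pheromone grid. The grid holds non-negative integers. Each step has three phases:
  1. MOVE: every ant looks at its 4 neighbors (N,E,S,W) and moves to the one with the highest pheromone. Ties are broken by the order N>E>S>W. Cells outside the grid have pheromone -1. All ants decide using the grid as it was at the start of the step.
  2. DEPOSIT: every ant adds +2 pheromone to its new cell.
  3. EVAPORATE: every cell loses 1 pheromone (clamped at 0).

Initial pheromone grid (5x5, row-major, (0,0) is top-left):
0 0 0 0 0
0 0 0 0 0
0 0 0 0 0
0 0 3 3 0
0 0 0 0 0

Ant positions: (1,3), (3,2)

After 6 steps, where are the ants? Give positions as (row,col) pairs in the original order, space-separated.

Step 1: ant0:(1,3)->N->(0,3) | ant1:(3,2)->E->(3,3)
  grid max=4 at (3,3)
Step 2: ant0:(0,3)->E->(0,4) | ant1:(3,3)->W->(3,2)
  grid max=3 at (3,2)
Step 3: ant0:(0,4)->S->(1,4) | ant1:(3,2)->E->(3,3)
  grid max=4 at (3,3)
Step 4: ant0:(1,4)->N->(0,4) | ant1:(3,3)->W->(3,2)
  grid max=3 at (3,2)
Step 5: ant0:(0,4)->S->(1,4) | ant1:(3,2)->E->(3,3)
  grid max=4 at (3,3)
Step 6: ant0:(1,4)->N->(0,4) | ant1:(3,3)->W->(3,2)
  grid max=3 at (3,2)

(0,4) (3,2)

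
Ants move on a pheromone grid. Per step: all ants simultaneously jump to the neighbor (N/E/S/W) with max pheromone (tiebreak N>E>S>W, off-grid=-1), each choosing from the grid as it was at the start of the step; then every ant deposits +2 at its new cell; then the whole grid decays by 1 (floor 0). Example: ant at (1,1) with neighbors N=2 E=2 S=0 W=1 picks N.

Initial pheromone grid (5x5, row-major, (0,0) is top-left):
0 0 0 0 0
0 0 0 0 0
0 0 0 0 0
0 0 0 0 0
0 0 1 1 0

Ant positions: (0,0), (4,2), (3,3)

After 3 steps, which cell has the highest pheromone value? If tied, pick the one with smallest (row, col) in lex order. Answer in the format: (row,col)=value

Step 1: ant0:(0,0)->E->(0,1) | ant1:(4,2)->E->(4,3) | ant2:(3,3)->S->(4,3)
  grid max=4 at (4,3)
Step 2: ant0:(0,1)->E->(0,2) | ant1:(4,3)->N->(3,3) | ant2:(4,3)->N->(3,3)
  grid max=3 at (3,3)
Step 3: ant0:(0,2)->E->(0,3) | ant1:(3,3)->S->(4,3) | ant2:(3,3)->S->(4,3)
  grid max=6 at (4,3)
Final grid:
  0 0 0 1 0
  0 0 0 0 0
  0 0 0 0 0
  0 0 0 2 0
  0 0 0 6 0
Max pheromone 6 at (4,3)

Answer: (4,3)=6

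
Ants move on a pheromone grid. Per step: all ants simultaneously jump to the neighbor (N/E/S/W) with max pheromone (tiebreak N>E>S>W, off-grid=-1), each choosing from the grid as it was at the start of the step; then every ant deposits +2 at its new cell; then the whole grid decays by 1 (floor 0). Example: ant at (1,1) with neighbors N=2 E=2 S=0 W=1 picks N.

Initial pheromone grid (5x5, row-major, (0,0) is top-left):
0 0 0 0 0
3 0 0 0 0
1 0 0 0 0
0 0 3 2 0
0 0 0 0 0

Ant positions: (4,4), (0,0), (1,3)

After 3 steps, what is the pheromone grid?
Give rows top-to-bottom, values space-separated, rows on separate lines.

After step 1: ants at (3,4),(1,0),(0,3)
  0 0 0 1 0
  4 0 0 0 0
  0 0 0 0 0
  0 0 2 1 1
  0 0 0 0 0
After step 2: ants at (3,3),(0,0),(0,4)
  1 0 0 0 1
  3 0 0 0 0
  0 0 0 0 0
  0 0 1 2 0
  0 0 0 0 0
After step 3: ants at (3,2),(1,0),(1,4)
  0 0 0 0 0
  4 0 0 0 1
  0 0 0 0 0
  0 0 2 1 0
  0 0 0 0 0

0 0 0 0 0
4 0 0 0 1
0 0 0 0 0
0 0 2 1 0
0 0 0 0 0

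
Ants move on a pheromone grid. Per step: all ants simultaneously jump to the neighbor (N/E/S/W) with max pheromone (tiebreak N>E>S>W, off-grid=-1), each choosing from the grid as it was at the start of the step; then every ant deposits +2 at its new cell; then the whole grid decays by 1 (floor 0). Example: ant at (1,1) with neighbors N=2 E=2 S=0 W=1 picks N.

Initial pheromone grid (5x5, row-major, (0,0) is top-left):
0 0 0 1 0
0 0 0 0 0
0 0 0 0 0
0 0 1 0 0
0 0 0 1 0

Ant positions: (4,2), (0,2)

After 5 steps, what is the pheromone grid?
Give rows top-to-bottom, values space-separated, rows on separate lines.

After step 1: ants at (3,2),(0,3)
  0 0 0 2 0
  0 0 0 0 0
  0 0 0 0 0
  0 0 2 0 0
  0 0 0 0 0
After step 2: ants at (2,2),(0,4)
  0 0 0 1 1
  0 0 0 0 0
  0 0 1 0 0
  0 0 1 0 0
  0 0 0 0 0
After step 3: ants at (3,2),(0,3)
  0 0 0 2 0
  0 0 0 0 0
  0 0 0 0 0
  0 0 2 0 0
  0 0 0 0 0
After step 4: ants at (2,2),(0,4)
  0 0 0 1 1
  0 0 0 0 0
  0 0 1 0 0
  0 0 1 0 0
  0 0 0 0 0
After step 5: ants at (3,2),(0,3)
  0 0 0 2 0
  0 0 0 0 0
  0 0 0 0 0
  0 0 2 0 0
  0 0 0 0 0

0 0 0 2 0
0 0 0 0 0
0 0 0 0 0
0 0 2 0 0
0 0 0 0 0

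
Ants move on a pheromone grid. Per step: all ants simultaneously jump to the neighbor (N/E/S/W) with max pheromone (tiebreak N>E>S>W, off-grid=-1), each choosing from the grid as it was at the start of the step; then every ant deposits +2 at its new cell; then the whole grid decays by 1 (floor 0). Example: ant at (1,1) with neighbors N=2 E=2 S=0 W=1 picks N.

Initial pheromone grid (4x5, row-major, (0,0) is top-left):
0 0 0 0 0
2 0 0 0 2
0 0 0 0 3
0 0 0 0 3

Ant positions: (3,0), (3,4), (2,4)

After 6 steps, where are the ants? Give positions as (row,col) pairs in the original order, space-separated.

Step 1: ant0:(3,0)->N->(2,0) | ant1:(3,4)->N->(2,4) | ant2:(2,4)->S->(3,4)
  grid max=4 at (2,4)
Step 2: ant0:(2,0)->N->(1,0) | ant1:(2,4)->S->(3,4) | ant2:(3,4)->N->(2,4)
  grid max=5 at (2,4)
Step 3: ant0:(1,0)->N->(0,0) | ant1:(3,4)->N->(2,4) | ant2:(2,4)->S->(3,4)
  grid max=6 at (2,4)
Step 4: ant0:(0,0)->S->(1,0) | ant1:(2,4)->S->(3,4) | ant2:(3,4)->N->(2,4)
  grid max=7 at (2,4)
Step 5: ant0:(1,0)->N->(0,0) | ant1:(3,4)->N->(2,4) | ant2:(2,4)->S->(3,4)
  grid max=8 at (2,4)
Step 6: ant0:(0,0)->S->(1,0) | ant1:(2,4)->S->(3,4) | ant2:(3,4)->N->(2,4)
  grid max=9 at (2,4)

(1,0) (3,4) (2,4)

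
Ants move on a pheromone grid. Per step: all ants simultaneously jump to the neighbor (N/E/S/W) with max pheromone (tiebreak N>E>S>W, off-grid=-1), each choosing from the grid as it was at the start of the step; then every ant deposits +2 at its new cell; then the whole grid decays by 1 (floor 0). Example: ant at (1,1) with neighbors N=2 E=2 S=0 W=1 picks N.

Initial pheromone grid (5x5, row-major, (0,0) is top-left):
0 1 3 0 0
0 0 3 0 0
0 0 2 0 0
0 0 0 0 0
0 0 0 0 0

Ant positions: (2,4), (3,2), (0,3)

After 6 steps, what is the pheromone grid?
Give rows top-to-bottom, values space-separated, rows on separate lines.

After step 1: ants at (1,4),(2,2),(0,2)
  0 0 4 0 0
  0 0 2 0 1
  0 0 3 0 0
  0 0 0 0 0
  0 0 0 0 0
After step 2: ants at (0,4),(1,2),(1,2)
  0 0 3 0 1
  0 0 5 0 0
  0 0 2 0 0
  0 0 0 0 0
  0 0 0 0 0
After step 3: ants at (1,4),(0,2),(0,2)
  0 0 6 0 0
  0 0 4 0 1
  0 0 1 0 0
  0 0 0 0 0
  0 0 0 0 0
After step 4: ants at (0,4),(1,2),(1,2)
  0 0 5 0 1
  0 0 7 0 0
  0 0 0 0 0
  0 0 0 0 0
  0 0 0 0 0
After step 5: ants at (1,4),(0,2),(0,2)
  0 0 8 0 0
  0 0 6 0 1
  0 0 0 0 0
  0 0 0 0 0
  0 0 0 0 0
After step 6: ants at (0,4),(1,2),(1,2)
  0 0 7 0 1
  0 0 9 0 0
  0 0 0 0 0
  0 0 0 0 0
  0 0 0 0 0

0 0 7 0 1
0 0 9 0 0
0 0 0 0 0
0 0 0 0 0
0 0 0 0 0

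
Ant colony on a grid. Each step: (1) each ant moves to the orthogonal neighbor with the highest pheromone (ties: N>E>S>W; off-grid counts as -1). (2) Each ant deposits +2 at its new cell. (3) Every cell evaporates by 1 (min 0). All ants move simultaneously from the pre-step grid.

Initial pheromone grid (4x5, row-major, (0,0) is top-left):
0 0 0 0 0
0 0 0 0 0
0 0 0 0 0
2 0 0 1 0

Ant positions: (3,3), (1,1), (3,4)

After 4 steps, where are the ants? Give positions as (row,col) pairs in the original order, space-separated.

Step 1: ant0:(3,3)->N->(2,3) | ant1:(1,1)->N->(0,1) | ant2:(3,4)->W->(3,3)
  grid max=2 at (3,3)
Step 2: ant0:(2,3)->S->(3,3) | ant1:(0,1)->E->(0,2) | ant2:(3,3)->N->(2,3)
  grid max=3 at (3,3)
Step 3: ant0:(3,3)->N->(2,3) | ant1:(0,2)->E->(0,3) | ant2:(2,3)->S->(3,3)
  grid max=4 at (3,3)
Step 4: ant0:(2,3)->S->(3,3) | ant1:(0,3)->E->(0,4) | ant2:(3,3)->N->(2,3)
  grid max=5 at (3,3)

(3,3) (0,4) (2,3)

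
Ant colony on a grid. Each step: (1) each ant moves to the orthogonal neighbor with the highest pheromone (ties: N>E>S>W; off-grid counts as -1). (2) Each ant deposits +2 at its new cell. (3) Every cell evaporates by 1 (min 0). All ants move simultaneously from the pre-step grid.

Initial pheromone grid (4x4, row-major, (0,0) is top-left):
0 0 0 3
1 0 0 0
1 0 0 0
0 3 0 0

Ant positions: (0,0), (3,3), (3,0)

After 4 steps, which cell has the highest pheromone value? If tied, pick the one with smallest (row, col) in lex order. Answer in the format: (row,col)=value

Step 1: ant0:(0,0)->S->(1,0) | ant1:(3,3)->N->(2,3) | ant2:(3,0)->E->(3,1)
  grid max=4 at (3,1)
Step 2: ant0:(1,0)->N->(0,0) | ant1:(2,3)->N->(1,3) | ant2:(3,1)->N->(2,1)
  grid max=3 at (3,1)
Step 3: ant0:(0,0)->S->(1,0) | ant1:(1,3)->N->(0,3) | ant2:(2,1)->S->(3,1)
  grid max=4 at (3,1)
Step 4: ant0:(1,0)->N->(0,0) | ant1:(0,3)->S->(1,3) | ant2:(3,1)->N->(2,1)
  grid max=3 at (3,1)
Final grid:
  1 0 0 1
  1 0 0 1
  0 1 0 0
  0 3 0 0
Max pheromone 3 at (3,1)

Answer: (3,1)=3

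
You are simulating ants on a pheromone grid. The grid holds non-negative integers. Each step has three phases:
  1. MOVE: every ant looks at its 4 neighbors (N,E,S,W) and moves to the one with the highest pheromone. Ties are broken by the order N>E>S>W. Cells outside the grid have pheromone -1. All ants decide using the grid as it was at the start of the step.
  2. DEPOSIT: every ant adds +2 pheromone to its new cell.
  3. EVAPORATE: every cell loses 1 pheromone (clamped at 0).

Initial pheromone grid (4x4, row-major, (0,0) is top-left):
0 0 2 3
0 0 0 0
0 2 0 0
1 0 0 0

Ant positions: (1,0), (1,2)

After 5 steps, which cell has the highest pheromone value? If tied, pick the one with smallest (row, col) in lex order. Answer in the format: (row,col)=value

Step 1: ant0:(1,0)->N->(0,0) | ant1:(1,2)->N->(0,2)
  grid max=3 at (0,2)
Step 2: ant0:(0,0)->E->(0,1) | ant1:(0,2)->E->(0,3)
  grid max=3 at (0,3)
Step 3: ant0:(0,1)->E->(0,2) | ant1:(0,3)->W->(0,2)
  grid max=5 at (0,2)
Step 4: ant0:(0,2)->E->(0,3) | ant1:(0,2)->E->(0,3)
  grid max=5 at (0,3)
Step 5: ant0:(0,3)->W->(0,2) | ant1:(0,3)->W->(0,2)
  grid max=7 at (0,2)
Final grid:
  0 0 7 4
  0 0 0 0
  0 0 0 0
  0 0 0 0
Max pheromone 7 at (0,2)

Answer: (0,2)=7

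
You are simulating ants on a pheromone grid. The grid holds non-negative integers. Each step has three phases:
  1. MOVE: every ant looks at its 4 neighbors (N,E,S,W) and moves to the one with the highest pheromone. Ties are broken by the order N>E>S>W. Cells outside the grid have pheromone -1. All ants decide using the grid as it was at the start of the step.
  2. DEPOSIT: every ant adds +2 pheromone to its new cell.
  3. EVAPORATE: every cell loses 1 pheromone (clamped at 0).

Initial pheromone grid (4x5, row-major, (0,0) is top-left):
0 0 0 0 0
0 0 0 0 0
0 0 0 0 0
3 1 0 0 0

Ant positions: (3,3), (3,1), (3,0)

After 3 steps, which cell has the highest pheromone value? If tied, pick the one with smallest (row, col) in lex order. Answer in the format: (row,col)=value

Step 1: ant0:(3,3)->N->(2,3) | ant1:(3,1)->W->(3,0) | ant2:(3,0)->E->(3,1)
  grid max=4 at (3,0)
Step 2: ant0:(2,3)->N->(1,3) | ant1:(3,0)->E->(3,1) | ant2:(3,1)->W->(3,0)
  grid max=5 at (3,0)
Step 3: ant0:(1,3)->N->(0,3) | ant1:(3,1)->W->(3,0) | ant2:(3,0)->E->(3,1)
  grid max=6 at (3,0)
Final grid:
  0 0 0 1 0
  0 0 0 0 0
  0 0 0 0 0
  6 4 0 0 0
Max pheromone 6 at (3,0)

Answer: (3,0)=6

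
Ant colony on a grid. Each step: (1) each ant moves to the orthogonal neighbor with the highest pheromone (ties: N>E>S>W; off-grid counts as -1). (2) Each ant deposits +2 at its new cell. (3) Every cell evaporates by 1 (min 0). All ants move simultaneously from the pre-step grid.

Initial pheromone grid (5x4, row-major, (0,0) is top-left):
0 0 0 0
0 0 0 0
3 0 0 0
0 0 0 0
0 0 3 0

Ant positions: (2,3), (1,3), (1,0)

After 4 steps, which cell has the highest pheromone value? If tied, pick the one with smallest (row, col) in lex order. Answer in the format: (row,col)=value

Answer: (0,3)=4

Derivation:
Step 1: ant0:(2,3)->N->(1,3) | ant1:(1,3)->N->(0,3) | ant2:(1,0)->S->(2,0)
  grid max=4 at (2,0)
Step 2: ant0:(1,3)->N->(0,3) | ant1:(0,3)->S->(1,3) | ant2:(2,0)->N->(1,0)
  grid max=3 at (2,0)
Step 3: ant0:(0,3)->S->(1,3) | ant1:(1,3)->N->(0,3) | ant2:(1,0)->S->(2,0)
  grid max=4 at (2,0)
Step 4: ant0:(1,3)->N->(0,3) | ant1:(0,3)->S->(1,3) | ant2:(2,0)->N->(1,0)
  grid max=4 at (0,3)
Final grid:
  0 0 0 4
  1 0 0 4
  3 0 0 0
  0 0 0 0
  0 0 0 0
Max pheromone 4 at (0,3)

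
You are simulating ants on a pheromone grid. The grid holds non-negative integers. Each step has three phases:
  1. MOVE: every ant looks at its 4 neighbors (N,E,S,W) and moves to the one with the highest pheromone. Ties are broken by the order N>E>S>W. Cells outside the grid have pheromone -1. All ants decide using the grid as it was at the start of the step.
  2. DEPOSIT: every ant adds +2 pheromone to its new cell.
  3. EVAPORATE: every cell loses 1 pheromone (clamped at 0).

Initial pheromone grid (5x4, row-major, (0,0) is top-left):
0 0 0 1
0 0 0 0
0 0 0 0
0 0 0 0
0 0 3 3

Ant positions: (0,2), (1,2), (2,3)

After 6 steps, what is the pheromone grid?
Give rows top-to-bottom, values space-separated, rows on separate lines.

After step 1: ants at (0,3),(0,2),(1,3)
  0 0 1 2
  0 0 0 1
  0 0 0 0
  0 0 0 0
  0 0 2 2
After step 2: ants at (1,3),(0,3),(0,3)
  0 0 0 5
  0 0 0 2
  0 0 0 0
  0 0 0 0
  0 0 1 1
After step 3: ants at (0,3),(1,3),(1,3)
  0 0 0 6
  0 0 0 5
  0 0 0 0
  0 0 0 0
  0 0 0 0
After step 4: ants at (1,3),(0,3),(0,3)
  0 0 0 9
  0 0 0 6
  0 0 0 0
  0 0 0 0
  0 0 0 0
After step 5: ants at (0,3),(1,3),(1,3)
  0 0 0 10
  0 0 0 9
  0 0 0 0
  0 0 0 0
  0 0 0 0
After step 6: ants at (1,3),(0,3),(0,3)
  0 0 0 13
  0 0 0 10
  0 0 0 0
  0 0 0 0
  0 0 0 0

0 0 0 13
0 0 0 10
0 0 0 0
0 0 0 0
0 0 0 0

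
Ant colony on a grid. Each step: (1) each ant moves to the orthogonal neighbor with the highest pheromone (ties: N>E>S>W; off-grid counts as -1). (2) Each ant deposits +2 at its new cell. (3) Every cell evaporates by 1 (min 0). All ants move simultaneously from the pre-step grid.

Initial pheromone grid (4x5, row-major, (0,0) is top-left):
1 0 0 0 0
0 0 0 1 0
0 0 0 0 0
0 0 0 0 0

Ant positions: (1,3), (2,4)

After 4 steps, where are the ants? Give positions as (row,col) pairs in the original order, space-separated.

Step 1: ant0:(1,3)->N->(0,3) | ant1:(2,4)->N->(1,4)
  grid max=1 at (0,3)
Step 2: ant0:(0,3)->E->(0,4) | ant1:(1,4)->N->(0,4)
  grid max=3 at (0,4)
Step 3: ant0:(0,4)->S->(1,4) | ant1:(0,4)->S->(1,4)
  grid max=3 at (1,4)
Step 4: ant0:(1,4)->N->(0,4) | ant1:(1,4)->N->(0,4)
  grid max=5 at (0,4)

(0,4) (0,4)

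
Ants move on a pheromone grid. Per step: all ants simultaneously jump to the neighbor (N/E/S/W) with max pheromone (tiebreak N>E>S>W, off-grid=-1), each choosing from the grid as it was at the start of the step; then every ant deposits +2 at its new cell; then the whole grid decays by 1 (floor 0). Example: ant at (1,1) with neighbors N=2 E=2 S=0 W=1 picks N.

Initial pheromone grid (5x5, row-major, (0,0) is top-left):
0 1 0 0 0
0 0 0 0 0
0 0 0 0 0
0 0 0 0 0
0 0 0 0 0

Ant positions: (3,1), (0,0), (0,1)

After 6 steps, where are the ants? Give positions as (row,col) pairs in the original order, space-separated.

Step 1: ant0:(3,1)->N->(2,1) | ant1:(0,0)->E->(0,1) | ant2:(0,1)->E->(0,2)
  grid max=2 at (0,1)
Step 2: ant0:(2,1)->N->(1,1) | ant1:(0,1)->E->(0,2) | ant2:(0,2)->W->(0,1)
  grid max=3 at (0,1)
Step 3: ant0:(1,1)->N->(0,1) | ant1:(0,2)->W->(0,1) | ant2:(0,1)->E->(0,2)
  grid max=6 at (0,1)
Step 4: ant0:(0,1)->E->(0,2) | ant1:(0,1)->E->(0,2) | ant2:(0,2)->W->(0,1)
  grid max=7 at (0,1)
Step 5: ant0:(0,2)->W->(0,1) | ant1:(0,2)->W->(0,1) | ant2:(0,1)->E->(0,2)
  grid max=10 at (0,1)
Step 6: ant0:(0,1)->E->(0,2) | ant1:(0,1)->E->(0,2) | ant2:(0,2)->W->(0,1)
  grid max=11 at (0,1)

(0,2) (0,2) (0,1)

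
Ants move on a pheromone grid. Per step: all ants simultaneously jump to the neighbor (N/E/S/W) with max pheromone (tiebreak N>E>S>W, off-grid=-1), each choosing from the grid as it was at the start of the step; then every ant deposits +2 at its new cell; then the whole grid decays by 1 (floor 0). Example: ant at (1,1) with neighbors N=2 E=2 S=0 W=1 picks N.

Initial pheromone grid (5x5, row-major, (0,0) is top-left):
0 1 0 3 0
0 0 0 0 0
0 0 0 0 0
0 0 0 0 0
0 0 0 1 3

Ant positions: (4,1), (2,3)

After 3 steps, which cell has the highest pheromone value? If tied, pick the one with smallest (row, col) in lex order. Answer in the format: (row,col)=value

Answer: (0,3)=2

Derivation:
Step 1: ant0:(4,1)->N->(3,1) | ant1:(2,3)->N->(1,3)
  grid max=2 at (0,3)
Step 2: ant0:(3,1)->N->(2,1) | ant1:(1,3)->N->(0,3)
  grid max=3 at (0,3)
Step 3: ant0:(2,1)->N->(1,1) | ant1:(0,3)->E->(0,4)
  grid max=2 at (0,3)
Final grid:
  0 0 0 2 1
  0 1 0 0 0
  0 0 0 0 0
  0 0 0 0 0
  0 0 0 0 0
Max pheromone 2 at (0,3)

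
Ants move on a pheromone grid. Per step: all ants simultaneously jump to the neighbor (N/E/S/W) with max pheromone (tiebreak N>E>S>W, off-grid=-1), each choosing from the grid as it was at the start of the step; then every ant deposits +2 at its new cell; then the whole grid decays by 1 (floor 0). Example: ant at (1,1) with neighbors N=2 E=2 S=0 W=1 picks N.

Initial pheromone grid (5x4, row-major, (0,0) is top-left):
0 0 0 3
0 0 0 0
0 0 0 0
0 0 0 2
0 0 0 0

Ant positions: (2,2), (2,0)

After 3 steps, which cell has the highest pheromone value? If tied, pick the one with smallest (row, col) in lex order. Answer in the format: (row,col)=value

Answer: (0,3)=2

Derivation:
Step 1: ant0:(2,2)->N->(1,2) | ant1:(2,0)->N->(1,0)
  grid max=2 at (0,3)
Step 2: ant0:(1,2)->N->(0,2) | ant1:(1,0)->N->(0,0)
  grid max=1 at (0,0)
Step 3: ant0:(0,2)->E->(0,3) | ant1:(0,0)->E->(0,1)
  grid max=2 at (0,3)
Final grid:
  0 1 0 2
  0 0 0 0
  0 0 0 0
  0 0 0 0
  0 0 0 0
Max pheromone 2 at (0,3)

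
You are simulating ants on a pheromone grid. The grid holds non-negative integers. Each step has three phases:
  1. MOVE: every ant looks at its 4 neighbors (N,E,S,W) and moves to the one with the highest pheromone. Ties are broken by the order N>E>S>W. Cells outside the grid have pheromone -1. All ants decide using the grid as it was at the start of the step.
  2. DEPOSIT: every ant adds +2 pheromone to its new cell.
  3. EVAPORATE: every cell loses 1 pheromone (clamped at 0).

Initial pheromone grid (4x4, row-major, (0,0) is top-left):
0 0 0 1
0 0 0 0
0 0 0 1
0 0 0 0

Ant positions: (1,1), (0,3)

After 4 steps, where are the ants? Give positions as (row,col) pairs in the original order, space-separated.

Step 1: ant0:(1,1)->N->(0,1) | ant1:(0,3)->S->(1,3)
  grid max=1 at (0,1)
Step 2: ant0:(0,1)->E->(0,2) | ant1:(1,3)->N->(0,3)
  grid max=1 at (0,2)
Step 3: ant0:(0,2)->E->(0,3) | ant1:(0,3)->W->(0,2)
  grid max=2 at (0,2)
Step 4: ant0:(0,3)->W->(0,2) | ant1:(0,2)->E->(0,3)
  grid max=3 at (0,2)

(0,2) (0,3)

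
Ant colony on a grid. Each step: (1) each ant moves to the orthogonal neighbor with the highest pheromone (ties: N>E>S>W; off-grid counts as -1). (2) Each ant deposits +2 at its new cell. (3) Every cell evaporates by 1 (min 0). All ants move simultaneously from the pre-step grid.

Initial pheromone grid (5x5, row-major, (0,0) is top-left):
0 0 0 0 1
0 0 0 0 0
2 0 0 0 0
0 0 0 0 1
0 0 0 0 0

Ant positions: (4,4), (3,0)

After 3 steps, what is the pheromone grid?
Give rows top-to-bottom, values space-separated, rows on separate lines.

After step 1: ants at (3,4),(2,0)
  0 0 0 0 0
  0 0 0 0 0
  3 0 0 0 0
  0 0 0 0 2
  0 0 0 0 0
After step 2: ants at (2,4),(1,0)
  0 0 0 0 0
  1 0 0 0 0
  2 0 0 0 1
  0 0 0 0 1
  0 0 0 0 0
After step 3: ants at (3,4),(2,0)
  0 0 0 0 0
  0 0 0 0 0
  3 0 0 0 0
  0 0 0 0 2
  0 0 0 0 0

0 0 0 0 0
0 0 0 0 0
3 0 0 0 0
0 0 0 0 2
0 0 0 0 0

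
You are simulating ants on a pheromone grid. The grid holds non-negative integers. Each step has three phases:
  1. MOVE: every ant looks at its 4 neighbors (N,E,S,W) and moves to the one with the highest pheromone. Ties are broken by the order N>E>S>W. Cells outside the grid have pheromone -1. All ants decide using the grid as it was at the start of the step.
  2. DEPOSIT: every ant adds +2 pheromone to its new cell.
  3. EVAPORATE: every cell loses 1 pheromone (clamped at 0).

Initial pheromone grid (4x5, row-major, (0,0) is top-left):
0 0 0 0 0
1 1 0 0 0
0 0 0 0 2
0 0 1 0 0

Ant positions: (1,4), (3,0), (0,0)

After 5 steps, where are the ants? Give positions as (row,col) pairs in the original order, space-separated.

Step 1: ant0:(1,4)->S->(2,4) | ant1:(3,0)->N->(2,0) | ant2:(0,0)->S->(1,0)
  grid max=3 at (2,4)
Step 2: ant0:(2,4)->N->(1,4) | ant1:(2,0)->N->(1,0) | ant2:(1,0)->S->(2,0)
  grid max=3 at (1,0)
Step 3: ant0:(1,4)->S->(2,4) | ant1:(1,0)->S->(2,0) | ant2:(2,0)->N->(1,0)
  grid max=4 at (1,0)
Step 4: ant0:(2,4)->N->(1,4) | ant1:(2,0)->N->(1,0) | ant2:(1,0)->S->(2,0)
  grid max=5 at (1,0)
Step 5: ant0:(1,4)->S->(2,4) | ant1:(1,0)->S->(2,0) | ant2:(2,0)->N->(1,0)
  grid max=6 at (1,0)

(2,4) (2,0) (1,0)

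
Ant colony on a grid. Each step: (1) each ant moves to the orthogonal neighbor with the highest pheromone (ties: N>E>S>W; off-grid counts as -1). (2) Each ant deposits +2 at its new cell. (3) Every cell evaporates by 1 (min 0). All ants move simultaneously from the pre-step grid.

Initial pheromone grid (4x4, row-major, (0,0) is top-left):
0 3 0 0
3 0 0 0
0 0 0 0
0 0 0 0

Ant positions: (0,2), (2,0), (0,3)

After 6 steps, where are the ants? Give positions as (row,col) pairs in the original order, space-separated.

Step 1: ant0:(0,2)->W->(0,1) | ant1:(2,0)->N->(1,0) | ant2:(0,3)->S->(1,3)
  grid max=4 at (0,1)
Step 2: ant0:(0,1)->E->(0,2) | ant1:(1,0)->N->(0,0) | ant2:(1,3)->N->(0,3)
  grid max=3 at (0,1)
Step 3: ant0:(0,2)->W->(0,1) | ant1:(0,0)->E->(0,1) | ant2:(0,3)->W->(0,2)
  grid max=6 at (0,1)
Step 4: ant0:(0,1)->E->(0,2) | ant1:(0,1)->E->(0,2) | ant2:(0,2)->W->(0,1)
  grid max=7 at (0,1)
Step 5: ant0:(0,2)->W->(0,1) | ant1:(0,2)->W->(0,1) | ant2:(0,1)->E->(0,2)
  grid max=10 at (0,1)
Step 6: ant0:(0,1)->E->(0,2) | ant1:(0,1)->E->(0,2) | ant2:(0,2)->W->(0,1)
  grid max=11 at (0,1)

(0,2) (0,2) (0,1)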